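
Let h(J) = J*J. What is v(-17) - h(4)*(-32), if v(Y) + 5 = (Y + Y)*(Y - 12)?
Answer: 1493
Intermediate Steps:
h(J) = J**2
v(Y) = -5 + 2*Y*(-12 + Y) (v(Y) = -5 + (Y + Y)*(Y - 12) = -5 + (2*Y)*(-12 + Y) = -5 + 2*Y*(-12 + Y))
v(-17) - h(4)*(-32) = (-5 - 24*(-17) + 2*(-17)**2) - 4**2*(-32) = (-5 + 408 + 2*289) - 16*(-32) = (-5 + 408 + 578) - 1*(-512) = 981 + 512 = 1493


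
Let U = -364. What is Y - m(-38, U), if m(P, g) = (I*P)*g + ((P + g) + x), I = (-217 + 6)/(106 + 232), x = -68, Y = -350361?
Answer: -4436331/13 ≈ -3.4126e+5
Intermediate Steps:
I = -211/338 ≈ -0.62426
m(P, g) = -68 + P + g - 211*P*g/338 (m(P, g) = (-211*P/338)*g + ((P + g) - 68) = -211*P*g/338 + (-68 + P + g) = -68 + P + g - 211*P*g/338)
Y - m(-38, U) = -350361 - (-68 - 38 - 364 - 211/338*(-38)*(-364)) = -350361 - (-68 - 38 - 364 - 112252/13) = -350361 - 1*(-118362/13) = -350361 + 118362/13 = -4436331/13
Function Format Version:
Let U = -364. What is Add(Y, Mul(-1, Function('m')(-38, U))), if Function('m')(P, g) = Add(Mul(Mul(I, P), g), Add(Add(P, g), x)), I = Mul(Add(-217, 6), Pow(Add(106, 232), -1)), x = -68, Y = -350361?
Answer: Rational(-4436331, 13) ≈ -3.4126e+5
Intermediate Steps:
I = Rational(-211, 338) (I = Mul(-211, Pow(338, -1)) = Mul(-211, Rational(1, 338)) = Rational(-211, 338) ≈ -0.62426)
Function('m')(P, g) = Add(-68, P, g, Mul(Rational(-211, 338), P, g)) (Function('m')(P, g) = Add(Mul(Mul(Rational(-211, 338), P), g), Add(Add(P, g), -68)) = Add(Mul(Rational(-211, 338), P, g), Add(-68, P, g)) = Add(-68, P, g, Mul(Rational(-211, 338), P, g)))
Add(Y, Mul(-1, Function('m')(-38, U))) = Add(-350361, Mul(-1, Add(-68, -38, -364, Mul(Rational(-211, 338), -38, -364)))) = Add(-350361, Mul(-1, Add(-68, -38, -364, Rational(-112252, 13)))) = Add(-350361, Mul(-1, Rational(-118362, 13))) = Add(-350361, Rational(118362, 13)) = Rational(-4436331, 13)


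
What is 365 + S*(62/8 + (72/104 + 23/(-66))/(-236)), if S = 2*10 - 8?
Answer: 130983/286 ≈ 457.98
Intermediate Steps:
S = 12 (S = 20 - 8 = 12)
365 + S*(62/8 + (72/104 + 23/(-66))/(-236)) = 365 + 12*(62/8 + (72/104 + 23/(-66))/(-236)) = 365 + 12*(62*(1/8) + (72*(1/104) + 23*(-1/66))*(-1/236)) = 365 + 12*(31/4 + (9/13 - 23/66)*(-1/236)) = 365 + 12*(31/4 + (295/858)*(-1/236)) = 365 + 12*(31/4 - 5/3432) = 365 + 12*(26593/3432) = 365 + 26593/286 = 130983/286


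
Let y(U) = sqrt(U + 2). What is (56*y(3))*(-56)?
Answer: -3136*sqrt(5) ≈ -7012.3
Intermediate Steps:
y(U) = sqrt(2 + U)
(56*y(3))*(-56) = (56*sqrt(2 + 3))*(-56) = (56*sqrt(5))*(-56) = -3136*sqrt(5)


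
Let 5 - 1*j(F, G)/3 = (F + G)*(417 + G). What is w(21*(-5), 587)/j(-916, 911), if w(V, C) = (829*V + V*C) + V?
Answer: -9919/1329 ≈ -7.4635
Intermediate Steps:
j(F, G) = 15 - 3*(417 + G)*(F + G) (j(F, G) = 15 - 3*(F + G)*(417 + G) = 15 - 3*(417 + G)*(F + G))
w(V, C) = 830*V + C*V (w(V, C) = (829*V + C*V) + V = 830*V + C*V)
w(21*(-5), 587)/j(-916, 911) = ((21*(-5))*(830 + 587))/(15 - 1251*(-916) - 1251*911 - 3*911**2 - 3*(-916)*911) = (-105*1417)/(15 + 1145916 - 1139661 - 3*829921 + 2503428) = -148785/(15 + 1145916 - 1139661 - 2489763 + 2503428) = -148785/19935 = -148785*1/19935 = -9919/1329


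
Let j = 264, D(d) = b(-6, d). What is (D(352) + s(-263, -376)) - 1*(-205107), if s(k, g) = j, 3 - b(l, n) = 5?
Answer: 205369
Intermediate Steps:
b(l, n) = -2 (b(l, n) = 3 - 1*5 = 3 - 5 = -2)
D(d) = -2
s(k, g) = 264
(D(352) + s(-263, -376)) - 1*(-205107) = (-2 + 264) - 1*(-205107) = 262 + 205107 = 205369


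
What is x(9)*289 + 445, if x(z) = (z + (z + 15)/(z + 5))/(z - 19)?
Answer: 1895/14 ≈ 135.36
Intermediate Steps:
x(z) = (z + (15 + z)/(5 + z))/(-19 + z)
x(9)*289 + 445 = ((15 + 9² + 6*9)/(-95 + 9² - 14*9))*289 + 445 = ((15 + 81 + 54)/(-95 + 81 - 126))*289 + 445 = (150/(-140))*289 + 445 = -1/140*150*289 + 445 = -15/14*289 + 445 = -4335/14 + 445 = 1895/14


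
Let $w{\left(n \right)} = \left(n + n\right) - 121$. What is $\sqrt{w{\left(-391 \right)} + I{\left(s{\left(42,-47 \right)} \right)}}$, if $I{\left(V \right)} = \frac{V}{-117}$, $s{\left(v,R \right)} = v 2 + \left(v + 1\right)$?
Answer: $\frac{i \sqrt{1375114}}{39} \approx 30.068 i$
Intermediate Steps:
$s{\left(v,R \right)} = 1 + 3 v$ ($s{\left(v,R \right)} = 2 v + \left(1 + v\right) = 1 + 3 v$)
$w{\left(n \right)} = -121 + 2 n$ ($w{\left(n \right)} = 2 n - 121 = -121 + 2 n$)
$I{\left(V \right)} = - \frac{V}{117}$ ($I{\left(V \right)} = V \left(- \frac{1}{117}\right) = - \frac{V}{117}$)
$\sqrt{w{\left(-391 \right)} + I{\left(s{\left(42,-47 \right)} \right)}} = \sqrt{\left(-121 + 2 \left(-391\right)\right) - \frac{1 + 3 \cdot 42}{117}} = \sqrt{\left(-121 - 782\right) - \frac{1 + 126}{117}} = \sqrt{-903 - \frac{127}{117}} = \sqrt{- \frac{105778}{117}} = \frac{i \sqrt{1375114}}{39}$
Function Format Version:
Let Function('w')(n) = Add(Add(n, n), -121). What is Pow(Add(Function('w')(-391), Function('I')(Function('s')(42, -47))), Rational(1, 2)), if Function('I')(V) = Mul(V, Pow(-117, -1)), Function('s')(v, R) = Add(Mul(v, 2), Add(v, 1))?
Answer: Mul(Rational(1, 39), I, Pow(1375114, Rational(1, 2))) ≈ Mul(30.068, I)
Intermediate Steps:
Function('s')(v, R) = Add(1, Mul(3, v)) (Function('s')(v, R) = Add(Mul(2, v), Add(1, v)) = Add(1, Mul(3, v)))
Function('w')(n) = Add(-121, Mul(2, n)) (Function('w')(n) = Add(Mul(2, n), -121) = Add(-121, Mul(2, n)))
Function('I')(V) = Mul(Rational(-1, 117), V) (Function('I')(V) = Mul(V, Rational(-1, 117)) = Mul(Rational(-1, 117), V))
Pow(Add(Function('w')(-391), Function('I')(Function('s')(42, -47))), Rational(1, 2)) = Pow(Add(Add(-121, Mul(2, -391)), Mul(Rational(-1, 117), Add(1, Mul(3, 42)))), Rational(1, 2)) = Pow(Add(Add(-121, -782), Mul(Rational(-1, 117), Add(1, 126))), Rational(1, 2)) = Pow(Add(-903, Mul(Rational(-1, 117), 127)), Rational(1, 2)) = Pow(Add(-903, Rational(-127, 117)), Rational(1, 2)) = Pow(Rational(-105778, 117), Rational(1, 2)) = Mul(Rational(1, 39), I, Pow(1375114, Rational(1, 2)))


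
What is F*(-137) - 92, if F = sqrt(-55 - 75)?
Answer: -92 - 137*I*sqrt(130) ≈ -92.0 - 1562.0*I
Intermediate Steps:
F = I*sqrt(130) (F = sqrt(-130) = I*sqrt(130) ≈ 11.402*I)
F*(-137) - 92 = (I*sqrt(130))*(-137) - 92 = -137*I*sqrt(130) - 92 = -92 - 137*I*sqrt(130)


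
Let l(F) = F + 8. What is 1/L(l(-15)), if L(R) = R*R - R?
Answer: 1/56 ≈ 0.017857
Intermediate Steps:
l(F) = 8 + F
L(R) = R² - R
1/L(l(-15)) = 1/((8 - 15)*(-1 + (8 - 15))) = 1/(-7*(-1 - 7)) = 1/(-7*(-8)) = 1/56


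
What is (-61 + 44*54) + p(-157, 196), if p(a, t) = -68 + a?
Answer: 2090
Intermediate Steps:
(-61 + 44*54) + p(-157, 196) = (-61 + 44*54) + (-68 - 157) = (-61 + 2376) - 225 = 2315 - 225 = 2090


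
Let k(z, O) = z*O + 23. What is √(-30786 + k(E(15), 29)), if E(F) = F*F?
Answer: I*√24238 ≈ 155.69*I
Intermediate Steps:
E(F) = F²
k(z, O) = 23 + O*z (k(z, O) = O*z + 23 = 23 + O*z)
√(-30786 + k(E(15), 29)) = √(-30786 + (23 + 29*15²)) = √(-30786 + (23 + 29*225)) = √(-30786 + (23 + 6525)) = √(-30786 + 6548) = √(-24238) = I*√24238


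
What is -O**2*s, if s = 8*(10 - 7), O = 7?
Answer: -1176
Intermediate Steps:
s = 24 (s = 8*3 = 24)
-O**2*s = -7**2*24 = -49*24 = -1*1176 = -1176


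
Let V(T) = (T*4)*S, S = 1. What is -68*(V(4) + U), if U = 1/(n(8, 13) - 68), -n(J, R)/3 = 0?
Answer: -1087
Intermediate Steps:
n(J, R) = 0 (n(J, R) = -3*0 = 0)
U = -1/68 (U = 1/(0 - 68) = 1/(-68) = -1/68 ≈ -0.014706)
V(T) = 4*T (V(T) = (T*4)*1 = (4*T)*1 = 4*T)
-68*(V(4) + U) = -68*(4*4 - 1/68) = -68*(16 - 1/68) = -68*1087/68 = -1087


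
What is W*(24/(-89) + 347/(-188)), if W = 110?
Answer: -1946725/8366 ≈ -232.69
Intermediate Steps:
W*(24/(-89) + 347/(-188)) = 110*(24/(-89) + 347/(-188)) = 110*(24*(-1/89) + 347*(-1/188)) = 110*(-24/89 - 347/188) = 110*(-35395/16732) = -1946725/8366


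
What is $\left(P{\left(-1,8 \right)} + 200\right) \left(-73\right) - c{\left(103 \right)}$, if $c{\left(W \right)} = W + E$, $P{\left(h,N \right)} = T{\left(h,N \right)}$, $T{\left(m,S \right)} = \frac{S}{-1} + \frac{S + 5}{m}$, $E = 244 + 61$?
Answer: $-13475$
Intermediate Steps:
$E = 305$
$T{\left(m,S \right)} = - S + \frac{5 + S}{m}$ ($T{\left(m,S \right)} = S \left(-1\right) + \frac{5 + S}{m} = - S + \frac{5 + S}{m}$)
$P{\left(h,N \right)} = \frac{5 + N - N h}{h}$
$c{\left(W \right)} = 305 + W$ ($c{\left(W \right)} = W + 305 = 305 + W$)
$\left(P{\left(-1,8 \right)} + 200\right) \left(-73\right) - c{\left(103 \right)} = \left(\frac{5 + 8 - 8 \left(-1\right)}{-1} + 200\right) \left(-73\right) - \left(305 + 103\right) = \left(- (5 + 8 + 8) + 200\right) \left(-73\right) - 408 = \left(\left(-1\right) 21 + 200\right) \left(-73\right) - 408 = \left(-21 + 200\right) \left(-73\right) - 408 = 179 \left(-73\right) - 408 = -13067 - 408 = -13475$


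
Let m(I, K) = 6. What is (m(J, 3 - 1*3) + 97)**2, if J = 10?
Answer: 10609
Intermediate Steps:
(m(J, 3 - 1*3) + 97)**2 = (6 + 97)**2 = 103**2 = 10609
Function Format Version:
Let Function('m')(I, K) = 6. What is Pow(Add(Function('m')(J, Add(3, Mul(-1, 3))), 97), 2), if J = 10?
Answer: 10609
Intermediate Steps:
Pow(Add(Function('m')(J, Add(3, Mul(-1, 3))), 97), 2) = Pow(Add(6, 97), 2) = Pow(103, 2) = 10609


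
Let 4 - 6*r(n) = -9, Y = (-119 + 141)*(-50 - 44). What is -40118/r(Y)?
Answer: -18516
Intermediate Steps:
Y = -2068 (Y = 22*(-94) = -2068)
r(n) = 13/6 (r(n) = 2/3 - 1/6*(-9) = 2/3 + 3/2 = 13/6)
-40118/r(Y) = -40118/13/6 = -40118*6/13 = -18516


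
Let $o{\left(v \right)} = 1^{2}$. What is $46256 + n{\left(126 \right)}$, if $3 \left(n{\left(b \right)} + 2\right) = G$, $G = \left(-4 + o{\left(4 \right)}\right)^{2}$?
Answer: $46257$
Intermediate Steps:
$o{\left(v \right)} = 1$
$G = 9$ ($G = \left(-4 + 1\right)^{2} = \left(-3\right)^{2} = 9$)
$n{\left(b \right)} = 1$ ($n{\left(b \right)} = -2 + \frac{1}{3} \cdot 9 = -2 + 3 = 1$)
$46256 + n{\left(126 \right)} = 46256 + 1 = 46257$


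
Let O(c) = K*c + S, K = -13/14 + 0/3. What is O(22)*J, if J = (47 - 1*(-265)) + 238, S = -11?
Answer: -121000/7 ≈ -17286.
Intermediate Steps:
K = -13/14 (K = -13*1/14 + 0*(⅓) = -13/14 + 0 = -13/14 ≈ -0.92857)
O(c) = -11 - 13*c/14 (O(c) = -13*c/14 - 11 = -11 - 13*c/14)
J = 550 (J = (47 + 265) + 238 = 312 + 238 = 550)
O(22)*J = (-11 - 13/14*22)*550 = (-11 - 143/7)*550 = -220/7*550 = -121000/7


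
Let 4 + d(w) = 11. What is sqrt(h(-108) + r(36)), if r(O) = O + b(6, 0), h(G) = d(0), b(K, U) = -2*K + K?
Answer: sqrt(37) ≈ 6.0828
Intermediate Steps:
b(K, U) = -K
d(w) = 7 (d(w) = -4 + 11 = 7)
h(G) = 7
r(O) = -6 + O (r(O) = O - 1*6 = O - 6 = -6 + O)
sqrt(h(-108) + r(36)) = sqrt(7 + (-6 + 36)) = sqrt(7 + 30) = sqrt(37)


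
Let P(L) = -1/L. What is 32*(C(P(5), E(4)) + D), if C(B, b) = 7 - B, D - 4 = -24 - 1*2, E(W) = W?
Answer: -2368/5 ≈ -473.60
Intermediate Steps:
D = -22 (D = 4 + (-24 - 1*2) = 4 + (-24 - 2) = 4 - 26 = -22)
32*(C(P(5), E(4)) + D) = 32*((7 - (-1)/5) - 22) = 32*((7 - 1*(-⅕)) - 22) = 32*((7 + ⅕) - 22) = 32*(36/5 - 22) = 32*(-74/5) = -2368/5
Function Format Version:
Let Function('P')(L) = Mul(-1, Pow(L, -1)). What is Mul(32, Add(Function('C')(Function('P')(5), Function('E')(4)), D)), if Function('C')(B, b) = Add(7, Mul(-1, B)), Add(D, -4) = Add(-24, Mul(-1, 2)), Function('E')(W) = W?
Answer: Rational(-2368, 5) ≈ -473.60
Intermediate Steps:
D = -22 (D = Add(4, Add(-24, Mul(-1, 2))) = Add(4, Add(-24, -2)) = Add(4, -26) = -22)
Mul(32, Add(Function('C')(Function('P')(5), Function('E')(4)), D)) = Mul(32, Add(Add(7, Mul(-1, Mul(-1, Pow(5, -1)))), -22)) = Mul(32, Add(Add(7, Mul(-1, Mul(-1, Rational(1, 5)))), -22)) = Mul(32, Add(Add(7, Mul(-1, Rational(-1, 5))), -22)) = Mul(32, Add(Add(7, Rational(1, 5)), -22)) = Mul(32, Add(Rational(36, 5), -22)) = Mul(32, Rational(-74, 5)) = Rational(-2368, 5)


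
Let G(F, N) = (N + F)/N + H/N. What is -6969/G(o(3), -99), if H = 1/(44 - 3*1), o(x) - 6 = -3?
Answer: -28287171/3935 ≈ -7188.6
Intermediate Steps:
o(x) = 3 (o(x) = 6 - 3 = 3)
H = 1/41 (H = 1/(44 - 3) = 1/41 ≈ 0.024390)
G(F, N) = 1/(41*N) + (F + N)/N (G(F, N) = (N + F)/N + 1/(41*N) = (F + N)/N + 1/(41*N) = 1/(41*N) + (F + N)/N)
-6969/G(o(3), -99) = -6969*(-99/(1/41 + 3 - 99)) = -6969/((-1/99*(-3935/41))) = -6969/3935/4059 = -6969*4059/3935 = -28287171/3935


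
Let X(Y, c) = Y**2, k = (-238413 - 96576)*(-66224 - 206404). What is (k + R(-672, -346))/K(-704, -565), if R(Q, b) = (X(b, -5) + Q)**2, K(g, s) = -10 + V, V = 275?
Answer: 105498855028/265 ≈ 3.9811e+8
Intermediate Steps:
K(g, s) = 265 (K(g, s) = -10 + 275 = 265)
k = 91327381092 (k = -334989*(-272628) = 91327381092)
R(Q, b) = (Q + b**2)**2 (R(Q, b) = (b**2 + Q)**2 = (Q + b**2)**2)
(k + R(-672, -346))/K(-704, -565) = (91327381092 + (-672 + (-346)**2)**2)/265 = (91327381092 + (-672 + 119716)**2)*(1/265) = (91327381092 + 119044**2)*(1/265) = (91327381092 + 14171473936)*(1/265) = 105498855028*(1/265) = 105498855028/265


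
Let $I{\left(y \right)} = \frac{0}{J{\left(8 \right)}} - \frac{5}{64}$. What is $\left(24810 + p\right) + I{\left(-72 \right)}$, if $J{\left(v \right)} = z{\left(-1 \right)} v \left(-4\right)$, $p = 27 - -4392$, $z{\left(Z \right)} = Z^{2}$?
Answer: $\frac{1870651}{64} \approx 29229.0$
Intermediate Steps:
$p = 4419$ ($p = 27 + 4392 = 4419$)
$J{\left(v \right)} = - 4 v$ ($J{\left(v \right)} = \left(-1\right)^{2} v \left(-4\right) = 1 v \left(-4\right) = v \left(-4\right) = - 4 v$)
$I{\left(y \right)} = - \frac{5}{64}$ ($I{\left(y \right)} = \frac{0}{\left(-4\right) 8} - \frac{5}{64} = \frac{0}{-32} - \frac{5}{64} = 0 \left(- \frac{1}{32}\right) - \frac{5}{64} = 0 - \frac{5}{64} = - \frac{5}{64}$)
$\left(24810 + p\right) + I{\left(-72 \right)} = \left(24810 + 4419\right) - \frac{5}{64} = 29229 - \frac{5}{64} = \frac{1870651}{64}$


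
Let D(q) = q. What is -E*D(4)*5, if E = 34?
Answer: -680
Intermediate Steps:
-E*D(4)*5 = -34*4*5 = -136*5 = -1*680 = -680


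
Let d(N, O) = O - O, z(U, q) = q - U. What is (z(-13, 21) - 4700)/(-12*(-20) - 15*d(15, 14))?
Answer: -2333/120 ≈ -19.442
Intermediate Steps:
d(N, O) = 0
(z(-13, 21) - 4700)/(-12*(-20) - 15*d(15, 14)) = ((21 - 1*(-13)) - 4700)/(-12*(-20) - 15*0) = ((21 + 13) - 4700)/(240 + 0) = (34 - 4700)/240 = -4666*1/240 = -2333/120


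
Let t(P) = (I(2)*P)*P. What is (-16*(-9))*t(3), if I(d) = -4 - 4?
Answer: -10368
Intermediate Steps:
I(d) = -8
t(P) = -8*P**2 (t(P) = (-8*P)*P = -8*P**2)
(-16*(-9))*t(3) = (-16*(-9))*(-8*3**2) = 144*(-8*9) = 144*(-72) = -10368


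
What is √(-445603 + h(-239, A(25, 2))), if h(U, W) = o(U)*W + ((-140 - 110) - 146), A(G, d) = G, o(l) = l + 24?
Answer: I*√451374 ≈ 671.84*I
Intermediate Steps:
o(l) = 24 + l
h(U, W) = -396 + W*(24 + U) (h(U, W) = (24 + U)*W + ((-140 - 110) - 146) = W*(24 + U) + (-250 - 146) = W*(24 + U) - 396 = -396 + W*(24 + U))
√(-445603 + h(-239, A(25, 2))) = √(-445603 + (-396 + 25*(24 - 239))) = √(-445603 + (-396 + 25*(-215))) = √(-445603 + (-396 - 5375)) = √(-445603 - 5771) = √(-451374) = I*√451374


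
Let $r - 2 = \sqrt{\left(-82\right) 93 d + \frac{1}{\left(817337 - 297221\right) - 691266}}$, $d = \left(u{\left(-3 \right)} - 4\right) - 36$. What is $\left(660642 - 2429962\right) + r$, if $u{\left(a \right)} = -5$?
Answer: $-1769318 + \frac{\sqrt{402089852486154}}{34230} \approx -1.7687 \cdot 10^{6}$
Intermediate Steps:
$d = -45$ ($d = \left(-5 - 4\right) - 36 = -9 - 36 = -45$)
$r = 2 + \frac{\sqrt{402089852486154}}{34230}$ ($r = 2 + \sqrt{\left(-82\right) 93 \left(-45\right) + \frac{1}{\left(817337 - 297221\right) - 691266}} = 2 + \sqrt{\left(-7626\right) \left(-45\right) + \frac{1}{520116 - 691266}} = 2 + \sqrt{343170 + \frac{1}{-171150}} = 2 + \sqrt{343170 - \frac{1}{171150}} = 2 + \sqrt{\frac{58733545499}{171150}} = 2 + \frac{\sqrt{402089852486154}}{34230} \approx 587.81$)
$\left(660642 - 2429962\right) + r = \left(660642 - 2429962\right) + \left(2 + \frac{\sqrt{402089852486154}}{34230}\right) = -1769320 + \left(2 + \frac{\sqrt{402089852486154}}{34230}\right) = -1769318 + \frac{\sqrt{402089852486154}}{34230}$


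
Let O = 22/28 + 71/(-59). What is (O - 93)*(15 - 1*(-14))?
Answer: -2237727/826 ≈ -2709.1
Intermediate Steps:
O = -345/826 (O = 22*(1/28) + 71*(-1/59) = 11/14 - 71/59 = -345/826 ≈ -0.41768)
(O - 93)*(15 - 1*(-14)) = (-345/826 - 93)*(15 - 1*(-14)) = -77163*(15 + 14)/826 = -77163/826*29 = -2237727/826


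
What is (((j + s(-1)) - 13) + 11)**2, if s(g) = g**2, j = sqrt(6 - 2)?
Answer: 1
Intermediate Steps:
j = 2 (j = sqrt(4) = 2)
(((j + s(-1)) - 13) + 11)**2 = (((2 + (-1)**2) - 13) + 11)**2 = (((2 + 1) - 13) + 11)**2 = ((3 - 13) + 11)**2 = (-10 + 11)**2 = 1**2 = 1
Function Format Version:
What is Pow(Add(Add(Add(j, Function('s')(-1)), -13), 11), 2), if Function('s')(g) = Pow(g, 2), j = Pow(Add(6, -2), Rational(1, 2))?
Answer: 1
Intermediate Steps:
j = 2 (j = Pow(4, Rational(1, 2)) = 2)
Pow(Add(Add(Add(j, Function('s')(-1)), -13), 11), 2) = Pow(Add(Add(Add(2, Pow(-1, 2)), -13), 11), 2) = Pow(Add(Add(Add(2, 1), -13), 11), 2) = Pow(Add(Add(3, -13), 11), 2) = Pow(Add(-10, 11), 2) = Pow(1, 2) = 1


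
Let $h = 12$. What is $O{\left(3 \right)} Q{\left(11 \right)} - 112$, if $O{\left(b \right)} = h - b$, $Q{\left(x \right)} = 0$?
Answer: $-112$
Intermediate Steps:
$O{\left(b \right)} = 12 - b$
$O{\left(3 \right)} Q{\left(11 \right)} - 112 = \left(12 - 3\right) 0 - 112 = 9 \cdot 0 - 112 = 0 - 112 = -112$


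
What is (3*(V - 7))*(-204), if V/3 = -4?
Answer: 11628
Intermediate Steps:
V = -12 (V = 3*(-4) = -12)
(3*(V - 7))*(-204) = (3*(-12 - 7))*(-204) = (3*(-19))*(-204) = -57*(-204) = 11628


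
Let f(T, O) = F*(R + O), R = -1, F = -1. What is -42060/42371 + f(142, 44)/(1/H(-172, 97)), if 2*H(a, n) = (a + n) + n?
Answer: -20083543/42371 ≈ -473.99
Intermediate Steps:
H(a, n) = n + a/2 (H(a, n) = ((a + n) + n)/2 = (a + 2*n)/2 = n + a/2)
f(T, O) = 1 - O (f(T, O) = -(-1 + O) = 1 - O)
-42060/42371 + f(142, 44)/(1/H(-172, 97)) = -42060/42371 + (1 - 1*44)/(1/(97 + (½)*(-172))) = -42060*1/42371 + (1 - 44)/(1/(97 - 86)) = -42060/42371 - 43/(1/11) = -42060/42371 - 43/1/11 = -42060/42371 - 43*11 = -42060/42371 - 473 = -20083543/42371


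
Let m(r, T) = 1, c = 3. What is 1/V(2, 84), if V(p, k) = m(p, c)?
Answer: 1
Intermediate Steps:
V(p, k) = 1
1/V(2, 84) = 1/1 = 1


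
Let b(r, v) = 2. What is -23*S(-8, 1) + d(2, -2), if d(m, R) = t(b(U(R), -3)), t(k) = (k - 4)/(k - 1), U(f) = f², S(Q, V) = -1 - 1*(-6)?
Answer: -117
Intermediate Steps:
S(Q, V) = 5 (S(Q, V) = -1 + 6 = 5)
t(k) = (-4 + k)/(-1 + k)
d(m, R) = -2 (d(m, R) = (-4 + 2)/(-1 + 2) = -2/1 = 1*(-2) = -2)
-23*S(-8, 1) + d(2, -2) = -23*5 - 2 = -115 - 2 = -117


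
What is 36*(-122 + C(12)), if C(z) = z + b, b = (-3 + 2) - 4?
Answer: -4140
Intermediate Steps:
b = -5 (b = -1 - 4 = -5)
C(z) = -5 + z (C(z) = z - 5 = -5 + z)
36*(-122 + C(12)) = 36*(-122 + (-5 + 12)) = 36*(-122 + 7) = 36*(-115) = -4140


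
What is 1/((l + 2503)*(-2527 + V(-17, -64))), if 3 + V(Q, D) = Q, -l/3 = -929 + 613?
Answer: -1/8789697 ≈ -1.1377e-7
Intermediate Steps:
l = 948 (l = -3*(-929 + 613) = -3*(-316) = 948)
V(Q, D) = -3 + Q
1/((l + 2503)*(-2527 + V(-17, -64))) = 1/((948 + 2503)*(-2527 + (-3 - 17))) = 1/(3451*(-2527 - 20)) = 1/(3451*(-2547)) = 1/(-8789697) = -1/8789697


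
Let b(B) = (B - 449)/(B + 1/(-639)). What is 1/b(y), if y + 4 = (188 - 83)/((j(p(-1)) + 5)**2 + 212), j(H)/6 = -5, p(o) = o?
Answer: 38391/4485496 ≈ 0.0085589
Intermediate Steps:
j(H) = -30 (j(H) = 6*(-5) = -30)
y = -1081/279 (y = -4 + (188 - 83)/((-30 + 5)**2 + 212) = -4 + 105/((-25)**2 + 212) = -4 + 105/(625 + 212) = -4 + 105/837 = -4 + 105*(1/837) = -4 + 35/279 = -1081/279 ≈ -3.8745)
b(B) = (-449 + B)/(-1/639 + B) (b(B) = (-449 + B)/(B - 1/639) = (-449 + B)/(-1/639 + B))
1/b(y) = 1/(639*(-449 - 1081/279)/(-1 + 639*(-1081/279))) = 1/(639*(-126352/279)/(-1 - 76751/31)) = 1/(639*(-126352/279)/(-76782/31)) = 1/(639*(-31/76782)*(-126352/279)) = 1/(4485496/38391) = 38391/4485496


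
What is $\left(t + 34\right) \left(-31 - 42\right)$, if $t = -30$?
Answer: $-292$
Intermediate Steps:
$\left(t + 34\right) \left(-31 - 42\right) = \left(-30 + 34\right) \left(-31 - 42\right) = 4 \left(-31 - 42\right) = 4 \left(-73\right) = -292$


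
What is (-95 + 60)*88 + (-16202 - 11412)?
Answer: -30694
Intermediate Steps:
(-95 + 60)*88 + (-16202 - 11412) = -35*88 - 27614 = -3080 - 27614 = -30694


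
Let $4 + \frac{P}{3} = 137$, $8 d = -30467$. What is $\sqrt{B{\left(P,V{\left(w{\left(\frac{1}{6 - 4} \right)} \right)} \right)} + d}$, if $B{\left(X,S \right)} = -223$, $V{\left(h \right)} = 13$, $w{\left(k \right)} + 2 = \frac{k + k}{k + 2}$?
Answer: $\frac{i \sqrt{64502}}{4} \approx 63.493 i$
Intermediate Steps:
$w{\left(k \right)} = -2 + \frac{2 k}{2 + k}$ ($w{\left(k \right)} = -2 + \frac{k + k}{k + 2} = -2 + \frac{2 k}{2 + k}$)
$d = - \frac{30467}{8}$ ($d = \frac{1}{8} \left(-30467\right) = - \frac{30467}{8} \approx -3808.4$)
$P = 399$ ($P = -12 + 3 \cdot 137 = -12 + 411 = 399$)
$\sqrt{B{\left(P,V{\left(w{\left(\frac{1}{6 - 4} \right)} \right)} \right)} + d} = \sqrt{-223 - \frac{30467}{8}} = \sqrt{- \frac{32251}{8}} = \frac{i \sqrt{64502}}{4}$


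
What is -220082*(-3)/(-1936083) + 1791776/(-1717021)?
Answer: -1534227766858/1108098389581 ≈ -1.3846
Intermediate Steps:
-220082*(-3)/(-1936083) + 1791776/(-1717021) = 660246*(-1/1936083) + 1791776*(-1/1717021) = -220082/645361 - 1791776/1717021 = -1534227766858/1108098389581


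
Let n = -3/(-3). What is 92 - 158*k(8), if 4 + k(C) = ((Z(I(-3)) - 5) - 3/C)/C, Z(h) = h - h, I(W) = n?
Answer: 26565/32 ≈ 830.16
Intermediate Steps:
n = 1 (n = -3*(-1/3) = 1)
I(W) = 1
Z(h) = 0
k(C) = -4 + (-5 - 3/C)/C (k(C) = -4 + ((0 - 5) - 3/C)/C = -4 + (-5 - 3/C)/C)
92 - 158*k(8) = 92 - 158*(-4 - 5/8 - 3/8**2) = 92 - 158*(-4 - 5*1/8 - 3*1/64) = 92 - 158*(-4 - 5/8 - 3/64) = 92 - 158*(-299/64) = 92 + 23621/32 = 26565/32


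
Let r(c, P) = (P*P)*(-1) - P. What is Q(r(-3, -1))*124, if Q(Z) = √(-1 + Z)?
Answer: 124*I ≈ 124.0*I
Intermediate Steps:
r(c, P) = -P - P² (r(c, P) = P²*(-1) - P = -P² - P = -P - P²)
Q(r(-3, -1))*124 = √(-1 - 1*(-1)*(1 - 1))*124 = √(-1 - 1*(-1)*0)*124 = √(-1 + 0)*124 = √(-1)*124 = I*124 = 124*I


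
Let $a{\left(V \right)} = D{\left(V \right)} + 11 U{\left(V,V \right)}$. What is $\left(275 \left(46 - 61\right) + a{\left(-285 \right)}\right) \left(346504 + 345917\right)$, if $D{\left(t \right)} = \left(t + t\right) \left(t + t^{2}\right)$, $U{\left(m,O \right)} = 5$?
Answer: $-31948214925270$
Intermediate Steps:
$D{\left(t \right)} = 2 t \left(t + t^{2}\right)$
$a{\left(V \right)} = 55 + 2 V^{2} \left(1 + V\right)$ ($a{\left(V \right)} = 2 V^{2} \left(1 + V\right) + 11 \cdot 5 = 2 V^{2} \left(1 + V\right) + 55 = 55 + 2 V^{2} \left(1 + V\right)$)
$\left(275 \left(46 - 61\right) + a{\left(-285 \right)}\right) \left(346504 + 345917\right) = \left(275 \left(46 - 61\right) + \left(55 + 2 \left(-285\right)^{2} \left(1 - 285\right)\right)\right) \left(346504 + 345917\right) = \left(275 \left(-15\right) + \left(55 + 2 \cdot 81225 \left(-284\right)\right)\right) 692421 = \left(-4125 + \left(55 - 46135800\right)\right) 692421 = \left(-4125 - 46135745\right) 692421 = \left(-46139870\right) 692421 = -31948214925270$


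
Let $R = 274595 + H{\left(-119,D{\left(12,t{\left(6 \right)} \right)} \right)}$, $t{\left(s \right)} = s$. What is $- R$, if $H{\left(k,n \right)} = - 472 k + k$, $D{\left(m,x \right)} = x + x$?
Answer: $-330644$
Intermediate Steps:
$D{\left(m,x \right)} = 2 x$
$H{\left(k,n \right)} = - 471 k$
$R = 330644$ ($R = 274595 - -56049 = 274595 + 56049 = 330644$)
$- R = \left(-1\right) 330644 = -330644$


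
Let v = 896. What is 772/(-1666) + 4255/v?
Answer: 456937/106624 ≈ 4.2855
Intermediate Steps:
772/(-1666) + 4255/v = 772/(-1666) + 4255/896 = 772*(-1/1666) + 4255*(1/896) = -386/833 + 4255/896 = 456937/106624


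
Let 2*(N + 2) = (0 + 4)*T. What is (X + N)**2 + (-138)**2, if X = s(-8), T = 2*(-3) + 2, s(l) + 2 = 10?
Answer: 19048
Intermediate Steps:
s(l) = 8 (s(l) = -2 + 10 = 8)
T = -4 (T = -6 + 2 = -4)
X = 8
N = -10 (N = -2 + ((0 + 4)*(-4))/2 = -2 + (4*(-4))/2 = -2 + (1/2)*(-16) = -2 - 8 = -10)
(X + N)**2 + (-138)**2 = (8 - 10)**2 + (-138)**2 = (-2)**2 + 19044 = 4 + 19044 = 19048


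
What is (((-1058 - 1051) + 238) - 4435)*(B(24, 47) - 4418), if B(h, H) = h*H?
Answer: 20746740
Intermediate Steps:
B(h, H) = H*h
(((-1058 - 1051) + 238) - 4435)*(B(24, 47) - 4418) = (((-1058 - 1051) + 238) - 4435)*(47*24 - 4418) = ((-2109 + 238) - 4435)*(1128 - 4418) = (-1871 - 4435)*(-3290) = -6306*(-3290) = 20746740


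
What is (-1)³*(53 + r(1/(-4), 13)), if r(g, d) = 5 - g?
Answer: -233/4 ≈ -58.250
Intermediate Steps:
(-1)³*(53 + r(1/(-4), 13)) = (-1)³*(53 + (5 - 1/(-4))) = -(53 + (5 - 1*(-¼))) = -(53 + (5 + ¼)) = -(53 + 21/4) = -1*233/4 = -233/4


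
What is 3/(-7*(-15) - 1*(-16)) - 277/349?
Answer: -32470/42229 ≈ -0.76890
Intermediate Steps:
3/(-7*(-15) - 1*(-16)) - 277/349 = 3/(105 + 16) - 277*1/349 = 3/121 - 277/349 = -32470/42229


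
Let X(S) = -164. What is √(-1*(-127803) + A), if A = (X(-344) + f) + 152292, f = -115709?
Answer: √164222 ≈ 405.24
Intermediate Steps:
A = 36419 (A = (-164 - 115709) + 152292 = -115873 + 152292 = 36419)
√(-1*(-127803) + A) = √(-1*(-127803) + 36419) = √(127803 + 36419) = √164222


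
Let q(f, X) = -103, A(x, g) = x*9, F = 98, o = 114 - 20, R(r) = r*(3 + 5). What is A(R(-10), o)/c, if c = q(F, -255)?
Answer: 720/103 ≈ 6.9903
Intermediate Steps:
R(r) = 8*r (R(r) = r*8 = 8*r)
o = 94
A(x, g) = 9*x
c = -103
A(R(-10), o)/c = (9*(8*(-10)))/(-103) = (9*(-80))*(-1/103) = -720*(-1/103) = 720/103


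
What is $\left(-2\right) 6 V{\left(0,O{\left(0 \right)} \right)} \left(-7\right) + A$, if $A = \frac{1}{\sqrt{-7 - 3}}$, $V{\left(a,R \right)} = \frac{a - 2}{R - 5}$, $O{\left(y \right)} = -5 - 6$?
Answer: $\frac{21}{2} - \frac{i \sqrt{10}}{10} \approx 10.5 - 0.31623 i$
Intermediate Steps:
$O{\left(y \right)} = -11$ ($O{\left(y \right)} = -5 - 6 = -11$)
$V{\left(a,R \right)} = \frac{-2 + a}{-5 + R}$
$A = - \frac{i \sqrt{10}}{10}$ ($A = \frac{1}{\sqrt{-10}} = \frac{1}{i \sqrt{10}} = - \frac{i \sqrt{10}}{10} \approx - 0.31623 i$)
$\left(-2\right) 6 V{\left(0,O{\left(0 \right)} \right)} \left(-7\right) + A = \left(-2\right) 6 \frac{-2 + 0}{-5 - 11} \left(-7\right) - \frac{i \sqrt{10}}{10} = - 12 \frac{1}{-16} \left(-2\right) \left(-7\right) - \frac{i \sqrt{10}}{10} = - 12 \left(\left(- \frac{1}{16}\right) \left(-2\right)\right) \left(-7\right) - \frac{i \sqrt{10}}{10} = \left(-12\right) \frac{1}{8} \left(-7\right) - \frac{i \sqrt{10}}{10} = \left(- \frac{3}{2}\right) \left(-7\right) - \frac{i \sqrt{10}}{10} = \frac{21}{2} - \frac{i \sqrt{10}}{10}$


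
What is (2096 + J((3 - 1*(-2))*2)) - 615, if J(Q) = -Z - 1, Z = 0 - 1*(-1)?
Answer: 1479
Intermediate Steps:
Z = 1 (Z = 0 + 1 = 1)
J(Q) = -2 (J(Q) = -1*1 - 1 = -1 - 1 = -2)
(2096 + J((3 - 1*(-2))*2)) - 615 = (2096 - 2) - 615 = 2094 - 615 = 1479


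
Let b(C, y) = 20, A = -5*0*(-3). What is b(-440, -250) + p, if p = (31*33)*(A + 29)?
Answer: 29687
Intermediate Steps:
A = 0 (A = 0*(-3) = 0)
p = 29667 (p = (31*33)*(0 + 29) = 1023*29 = 29667)
b(-440, -250) + p = 20 + 29667 = 29687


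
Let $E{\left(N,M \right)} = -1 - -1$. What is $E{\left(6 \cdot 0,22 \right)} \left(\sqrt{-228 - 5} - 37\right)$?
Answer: $0$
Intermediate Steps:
$E{\left(N,M \right)} = 0$ ($E{\left(N,M \right)} = -1 + 1 = 0$)
$E{\left(6 \cdot 0,22 \right)} \left(\sqrt{-228 - 5} - 37\right) = 0 \left(\sqrt{-228 - 5} - 37\right) = 0 \left(\sqrt{-233} - 37\right) = 0 \left(i \sqrt{233} - 37\right) = 0 \left(-37 + i \sqrt{233}\right) = 0$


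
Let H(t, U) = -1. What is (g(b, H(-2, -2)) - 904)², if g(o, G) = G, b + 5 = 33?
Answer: 819025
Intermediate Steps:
b = 28 (b = -5 + 33 = 28)
(g(b, H(-2, -2)) - 904)² = (-1 - 904)² = (-905)² = 819025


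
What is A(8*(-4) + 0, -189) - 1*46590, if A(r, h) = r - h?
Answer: -46433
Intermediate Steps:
A(8*(-4) + 0, -189) - 1*46590 = ((8*(-4) + 0) - 1*(-189)) - 1*46590 = ((-32 + 0) + 189) - 46590 = (-32 + 189) - 46590 = 157 - 46590 = -46433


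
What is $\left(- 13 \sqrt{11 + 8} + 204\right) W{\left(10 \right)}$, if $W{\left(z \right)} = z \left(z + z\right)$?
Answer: $40800 - 2600 \sqrt{19} \approx 29467.0$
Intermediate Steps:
$W{\left(z \right)} = 2 z^{2}$ ($W{\left(z \right)} = z 2 z = 2 z^{2}$)
$\left(- 13 \sqrt{11 + 8} + 204\right) W{\left(10 \right)} = \left(- 13 \sqrt{11 + 8} + 204\right) 2 \cdot 10^{2} = \left(- 13 \sqrt{19} + 204\right) 2 \cdot 100 = \left(204 - 13 \sqrt{19}\right) 200 = 40800 - 2600 \sqrt{19}$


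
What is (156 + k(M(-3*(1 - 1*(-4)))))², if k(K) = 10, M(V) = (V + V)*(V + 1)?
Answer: 27556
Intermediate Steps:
M(V) = 2*V*(1 + V) (M(V) = (2*V)*(1 + V) = 2*V*(1 + V))
(156 + k(M(-3*(1 - 1*(-4)))))² = (156 + 10)² = 166² = 27556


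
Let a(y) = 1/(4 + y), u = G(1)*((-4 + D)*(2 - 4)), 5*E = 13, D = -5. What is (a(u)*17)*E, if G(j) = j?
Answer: 221/110 ≈ 2.0091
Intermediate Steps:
E = 13/5 (E = (⅕)*13 = 13/5 ≈ 2.6000)
u = 18 (u = 1*((-4 - 5)*(2 - 4)) = 1*(-9*(-2)) = 1*18 = 18)
(a(u)*17)*E = (17/(4 + 18))*(13/5) = (17/22)*(13/5) = 221/110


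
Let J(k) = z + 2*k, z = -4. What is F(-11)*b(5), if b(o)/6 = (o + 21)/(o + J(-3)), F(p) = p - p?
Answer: 0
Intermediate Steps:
J(k) = -4 + 2*k
F(p) = 0
b(o) = 6*(21 + o)/(-10 + o) (b(o) = 6*((o + 21)/(o + (-4 + 2*(-3)))) = 6*((21 + o)/(o + (-4 - 6))) = 6*((21 + o)/(o - 10)) = 6*((21 + o)/(-10 + o)) = 6*(21 + o)/(-10 + o))
F(-11)*b(5) = 0*(6*(21 + 5)/(-10 + 5)) = 0*(6*26/(-5)) = 0*(6*(-⅕)*26) = 0*(-156/5) = 0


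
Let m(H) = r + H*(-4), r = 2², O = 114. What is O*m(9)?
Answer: -3648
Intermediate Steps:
r = 4
m(H) = 4 - 4*H (m(H) = 4 + H*(-4) = 4 - 4*H)
O*m(9) = 114*(4 - 4*9) = 114*(4 - 36) = 114*(-32) = -3648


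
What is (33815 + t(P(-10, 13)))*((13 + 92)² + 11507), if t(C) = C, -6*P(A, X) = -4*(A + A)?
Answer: 2284857460/3 ≈ 7.6162e+8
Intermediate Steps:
P(A, X) = 4*A/3 (P(A, X) = -(-2)*(A + A)/3 = -(-2)*2*A/3 = -(-4)*A/3 = 4*A/3)
(33815 + t(P(-10, 13)))*((13 + 92)² + 11507) = (33815 + (4/3)*(-10))*((13 + 92)² + 11507) = (33815 - 40/3)*(105² + 11507) = 101405*(11025 + 11507)/3 = (101405/3)*22532 = 2284857460/3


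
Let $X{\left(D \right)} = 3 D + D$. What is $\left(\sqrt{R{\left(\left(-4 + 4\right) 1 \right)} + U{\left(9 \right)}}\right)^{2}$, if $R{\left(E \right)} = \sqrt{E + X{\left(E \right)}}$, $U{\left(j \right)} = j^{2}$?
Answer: $81$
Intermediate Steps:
$X{\left(D \right)} = 4 D$
$R{\left(E \right)} = \sqrt{5} \sqrt{E}$ ($R{\left(E \right)} = \sqrt{E + 4 E} = \sqrt{5 E} = \sqrt{5} \sqrt{E}$)
$\left(\sqrt{R{\left(\left(-4 + 4\right) 1 \right)} + U{\left(9 \right)}}\right)^{2} = \left(\sqrt{\sqrt{5} \sqrt{\left(-4 + 4\right) 1} + 9^{2}}\right)^{2} = \left(\sqrt{\sqrt{5} \sqrt{0 \cdot 1} + 81}\right)^{2} = \left(\sqrt{\sqrt{5} \sqrt{0} + 81}\right)^{2} = \left(\sqrt{\sqrt{5} \cdot 0 + 81}\right)^{2} = \left(\sqrt{0 + 81}\right)^{2} = \left(\sqrt{81}\right)^{2} = 9^{2} = 81$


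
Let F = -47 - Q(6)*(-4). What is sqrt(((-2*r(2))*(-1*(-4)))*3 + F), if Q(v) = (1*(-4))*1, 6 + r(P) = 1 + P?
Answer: 3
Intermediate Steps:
r(P) = -5 + P (r(P) = -6 + (1 + P) = -5 + P)
Q(v) = -4 (Q(v) = -4*1 = -4)
F = -63 (F = -47 - (-4)*(-4) = -47 - 1*16 = -47 - 16 = -63)
sqrt(((-2*r(2))*(-1*(-4)))*3 + F) = sqrt(((-2*(-5 + 2))*(-1*(-4)))*3 - 63) = sqrt((-2*(-3)*4)*3 - 63) = sqrt((6*4)*3 - 63) = sqrt(24*3 - 63) = sqrt(72 - 63) = sqrt(9) = 3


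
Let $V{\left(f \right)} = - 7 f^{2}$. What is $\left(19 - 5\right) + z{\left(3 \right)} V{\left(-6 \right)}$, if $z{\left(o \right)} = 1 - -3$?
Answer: $-994$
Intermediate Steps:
$z{\left(o \right)} = 4$ ($z{\left(o \right)} = 1 + 3 = 4$)
$\left(19 - 5\right) + z{\left(3 \right)} V{\left(-6 \right)} = \left(19 - 5\right) + 4 \left(- 7 \left(-6\right)^{2}\right) = \left(19 - 5\right) + 4 \left(\left(-7\right) 36\right) = 14 + 4 \left(-252\right) = 14 - 1008 = -994$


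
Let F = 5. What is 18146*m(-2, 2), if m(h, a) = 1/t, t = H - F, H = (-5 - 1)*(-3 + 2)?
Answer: 18146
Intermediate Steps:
H = 6 (H = -6*(-1) = 6)
t = 1 (t = 6 - 1*5 = 6 - 5 = 1)
m(h, a) = 1 (m(h, a) = 1/1 = 1)
18146*m(-2, 2) = 18146*1 = 18146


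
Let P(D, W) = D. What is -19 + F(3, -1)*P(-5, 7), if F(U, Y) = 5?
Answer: -44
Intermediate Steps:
-19 + F(3, -1)*P(-5, 7) = -19 + 5*(-5) = -19 - 25 = -44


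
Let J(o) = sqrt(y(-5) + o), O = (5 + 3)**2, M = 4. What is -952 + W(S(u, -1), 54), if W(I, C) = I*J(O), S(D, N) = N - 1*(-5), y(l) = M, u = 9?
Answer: -952 + 8*sqrt(17) ≈ -919.02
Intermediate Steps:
y(l) = 4
O = 64 (O = 8**2 = 64)
J(o) = sqrt(4 + o)
S(D, N) = 5 + N (S(D, N) = N + 5 = 5 + N)
W(I, C) = 2*I*sqrt(17) (W(I, C) = I*sqrt(4 + 64) = I*sqrt(68) = I*(2*sqrt(17)) = 2*I*sqrt(17))
-952 + W(S(u, -1), 54) = -952 + 2*(5 - 1)*sqrt(17) = -952 + 2*4*sqrt(17) = -952 + 8*sqrt(17)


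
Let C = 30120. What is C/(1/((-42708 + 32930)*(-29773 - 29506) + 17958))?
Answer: 17458998362400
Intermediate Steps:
C/(1/((-42708 + 32930)*(-29773 - 29506) + 17958)) = 30120/(1/((-42708 + 32930)*(-29773 - 29506) + 17958)) = 30120/(1/(-9778*(-59279) + 17958)) = 30120/(1/(579630062 + 17958)) = 30120/(1/579648020) = 30120*579648020 = 17458998362400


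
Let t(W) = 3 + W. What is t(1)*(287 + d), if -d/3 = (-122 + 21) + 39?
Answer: 1892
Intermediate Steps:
d = 186 (d = -3*((-122 + 21) + 39) = -3*(-101 + 39) = -3*(-62) = 186)
t(1)*(287 + d) = (3 + 1)*(287 + 186) = 4*473 = 1892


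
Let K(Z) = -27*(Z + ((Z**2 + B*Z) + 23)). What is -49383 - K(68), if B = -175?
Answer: -243378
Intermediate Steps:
K(Z) = -621 - 27*Z**2 + 4698*Z (K(Z) = -27*(Z + ((Z**2 - 175*Z) + 23)) = -27*(Z + (23 + Z**2 - 175*Z)) = -27*(23 + Z**2 - 174*Z) = -621 - 27*Z**2 + 4698*Z)
-49383 - K(68) = -49383 - (-621 - 27*68**2 + 4698*68) = -49383 - (-621 - 27*4624 + 319464) = -49383 - (-621 - 124848 + 319464) = -49383 - 1*193995 = -49383 - 193995 = -243378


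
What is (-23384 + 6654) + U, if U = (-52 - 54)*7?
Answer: -17472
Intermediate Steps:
U = -742 (U = -106*7 = -742)
(-23384 + 6654) + U = (-23384 + 6654) - 742 = -16730 - 742 = -17472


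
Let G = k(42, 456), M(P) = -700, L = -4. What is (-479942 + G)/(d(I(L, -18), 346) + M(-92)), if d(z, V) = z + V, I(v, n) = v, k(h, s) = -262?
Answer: 240102/179 ≈ 1341.4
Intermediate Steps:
G = -262
d(z, V) = V + z
(-479942 + G)/(d(I(L, -18), 346) + M(-92)) = (-479942 - 262)/((346 - 4) - 700) = -480204/(342 - 700) = -480204/(-358) = -480204*(-1/358) = 240102/179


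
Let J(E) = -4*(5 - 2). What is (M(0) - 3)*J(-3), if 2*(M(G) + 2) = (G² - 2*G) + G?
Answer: 60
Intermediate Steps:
M(G) = -2 + G²/2 - G/2 (M(G) = -2 + ((G² - 2*G) + G)/2 = -2 + (G² - G)/2 = -2 + (G²/2 - G/2) = -2 + G²/2 - G/2)
J(E) = -12 (J(E) = -4*3 = -12)
(M(0) - 3)*J(-3) = ((-2 + (½)*0² - ½*0) - 3)*(-12) = ((-2 + (½)*0 + 0) - 3)*(-12) = ((-2 + 0 + 0) - 3)*(-12) = (-2 - 3)*(-12) = -5*(-12) = 60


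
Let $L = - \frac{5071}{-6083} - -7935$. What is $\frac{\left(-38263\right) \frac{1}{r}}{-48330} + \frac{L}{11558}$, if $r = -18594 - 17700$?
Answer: $\frac{3848801584449179}{5605694886958740} \approx 0.68659$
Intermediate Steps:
$r = -36294$
$L = \frac{4388516}{553}$ ($L = \left(-5071\right) \left(- \frac{1}{6083}\right) + 7935 = \frac{461}{553} + 7935 = \frac{4388516}{553} \approx 7935.8$)
$\frac{\left(-38263\right) \frac{1}{r}}{-48330} + \frac{L}{11558} = \frac{\left(-38263\right) \frac{1}{-36294}}{-48330} + \frac{4388516}{553 \cdot 11558} = \left(-38263\right) \left(- \frac{1}{36294}\right) \left(- \frac{1}{48330}\right) + \frac{4388516}{553} \cdot \frac{1}{11558} = \frac{38263}{36294} \left(- \frac{1}{48330}\right) + \frac{2194258}{3195787} = - \frac{38263}{1754089020} + \frac{2194258}{3195787} = \frac{3848801584449179}{5605694886958740}$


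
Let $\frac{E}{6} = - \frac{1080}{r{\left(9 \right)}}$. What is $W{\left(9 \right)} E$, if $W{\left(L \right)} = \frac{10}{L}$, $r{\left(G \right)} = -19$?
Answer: $\frac{7200}{19} \approx 378.95$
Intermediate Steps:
$E = \frac{6480}{19}$ ($E = 6 \left(- \frac{1080}{-19}\right) = 6 \left(\left(-1080\right) \left(- \frac{1}{19}\right)\right) = 6 \cdot \frac{1080}{19} = \frac{6480}{19} \approx 341.05$)
$W{\left(9 \right)} E = \frac{10}{9} \cdot \frac{6480}{19} = \frac{7200}{19}$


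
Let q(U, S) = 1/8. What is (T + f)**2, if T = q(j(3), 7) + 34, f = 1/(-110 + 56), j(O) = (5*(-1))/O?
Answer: 54272689/46656 ≈ 1163.3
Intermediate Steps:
j(O) = -5/O
q(U, S) = 1/8
f = -1/54 (f = 1/(-54) = -1/54 ≈ -0.018519)
T = 273/8 (T = 1/8 + 34 = 273/8 ≈ 34.125)
(T + f)**2 = (273/8 - 1/54)**2 = (7367/216)**2 = 54272689/46656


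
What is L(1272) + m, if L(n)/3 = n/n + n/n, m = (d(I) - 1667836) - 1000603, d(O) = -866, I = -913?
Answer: -2669299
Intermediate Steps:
m = -2669305 (m = (-866 - 1667836) - 1000603 = -1668702 - 1000603 = -2669305)
L(n) = 6 (L(n) = 3*(n/n + n/n) = 3*(1 + 1) = 3*2 = 6)
L(1272) + m = 6 - 2669305 = -2669299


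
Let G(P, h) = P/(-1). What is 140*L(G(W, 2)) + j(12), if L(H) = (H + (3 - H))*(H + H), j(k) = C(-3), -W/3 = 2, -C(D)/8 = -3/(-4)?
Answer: 5034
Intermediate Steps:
C(D) = -6 (C(D) = -(-24)/(-4) = -(-24)*(-1)/4 = -8*¾ = -6)
W = -6 (W = -3*2 = -6)
j(k) = -6
G(P, h) = -P (G(P, h) = P*(-1) = -P)
L(H) = 6*H (L(H) = 3*(2*H) = 6*H)
140*L(G(W, 2)) + j(12) = 140*(6*(-1*(-6))) - 6 = 140*(6*6) - 6 = 140*36 - 6 = 5040 - 6 = 5034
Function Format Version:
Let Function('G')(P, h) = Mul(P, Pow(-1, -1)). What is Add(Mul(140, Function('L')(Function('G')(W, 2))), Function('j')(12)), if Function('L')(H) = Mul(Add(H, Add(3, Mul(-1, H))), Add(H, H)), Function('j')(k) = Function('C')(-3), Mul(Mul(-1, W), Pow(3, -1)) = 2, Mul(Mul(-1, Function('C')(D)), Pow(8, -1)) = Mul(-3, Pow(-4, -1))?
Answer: 5034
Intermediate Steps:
Function('C')(D) = -6 (Function('C')(D) = Mul(-8, Mul(-3, Pow(-4, -1))) = Mul(-8, Mul(-3, Rational(-1, 4))) = Mul(-8, Rational(3, 4)) = -6)
W = -6 (W = Mul(-3, 2) = -6)
Function('j')(k) = -6
Function('G')(P, h) = Mul(-1, P) (Function('G')(P, h) = Mul(P, -1) = Mul(-1, P))
Function('L')(H) = Mul(6, H) (Function('L')(H) = Mul(3, Mul(2, H)) = Mul(6, H))
Add(Mul(140, Function('L')(Function('G')(W, 2))), Function('j')(12)) = Add(Mul(140, Mul(6, Mul(-1, -6))), -6) = Add(Mul(140, Mul(6, 6)), -6) = Add(Mul(140, 36), -6) = Add(5040, -6) = 5034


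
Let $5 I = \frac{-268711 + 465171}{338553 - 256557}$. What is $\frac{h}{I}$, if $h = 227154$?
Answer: $\frac{4656429846}{9823} \approx 4.7403 \cdot 10^{5}$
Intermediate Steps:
$I = \frac{9823}{20499}$ ($I = \frac{\left(-268711 + 465171\right) \frac{1}{338553 - 256557}}{5} = \frac{196460 \cdot \frac{1}{81996}}{5} = \frac{1}{5} \cdot \frac{49115}{20499} = \frac{9823}{20499} \approx 0.47919$)
$\frac{h}{I} = \frac{227154}{\frac{9823}{20499}} = 227154 \cdot \frac{20499}{9823} = \frac{4656429846}{9823}$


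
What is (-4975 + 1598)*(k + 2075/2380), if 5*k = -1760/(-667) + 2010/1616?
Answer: -356996471799/64133384 ≈ -5566.5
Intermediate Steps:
k = 418483/538936 (k = (-1760/(-667) + 2010/1616)/5 = (-1760*(-1/667) + 2010*(1/1616))/5 = (1760/667 + 1005/808)/5 = (1/5)*(2092415/538936) = 418483/538936 ≈ 0.77650)
(-4975 + 1598)*(k + 2075/2380) = (-4975 + 1598)*(418483/538936 + 2075/2380) = -3377*(418483/538936 + 2075*(1/2380)) = -3377*(418483/538936 + 415/476) = -3377*105714087/64133384 = -356996471799/64133384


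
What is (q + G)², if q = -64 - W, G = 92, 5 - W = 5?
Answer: 784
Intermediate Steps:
W = 0 (W = 5 - 1*5 = 5 - 5 = 0)
q = -64 (q = -64 - 1*0 = -64 + 0 = -64)
(q + G)² = (-64 + 92)² = 28² = 784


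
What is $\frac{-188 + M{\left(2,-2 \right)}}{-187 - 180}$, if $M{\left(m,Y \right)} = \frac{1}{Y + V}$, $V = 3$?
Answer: $\frac{187}{367} \approx 0.50954$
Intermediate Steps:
$M{\left(m,Y \right)} = \frac{1}{3 + Y}$ ($M{\left(m,Y \right)} = \frac{1}{Y + 3} = \frac{1}{3 + Y}$)
$\frac{-188 + M{\left(2,-2 \right)}}{-187 - 180} = \frac{-188 + \frac{1}{3 - 2}}{-187 - 180} = \frac{-188 + 1^{-1}}{-367} = \left(-188 + 1\right) \left(- \frac{1}{367}\right) = \left(-187\right) \left(- \frac{1}{367}\right) = \frac{187}{367}$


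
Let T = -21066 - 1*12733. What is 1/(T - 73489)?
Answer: -1/107288 ≈ -9.3207e-6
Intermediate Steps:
T = -33799 (T = -21066 - 12733 = -33799)
1/(T - 73489) = 1/(-33799 - 73489) = 1/(-107288) = -1/107288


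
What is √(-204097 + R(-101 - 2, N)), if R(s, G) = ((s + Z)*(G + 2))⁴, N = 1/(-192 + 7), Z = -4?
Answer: 4*√151872054159301181/34225 ≈ 45547.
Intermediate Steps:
N = -1/185 (N = 1/(-185) = -1/185 ≈ -0.0054054)
R(s, G) = (-4 + s)⁴*(2 + G)⁴ (R(s, G) = ((s - 4)*(G + 2))⁴ = ((-4 + s)*(2 + G))⁴ = (-4 + s)⁴*(2 + G)⁴)
√(-204097 + R(-101 - 2, N)) = √(-204097 + (-4 + (-101 - 2))⁴*(2 - 1/185)⁴) = √(-204097 + (-4 - 103)⁴*(369/185)⁴) = √(-204097 + (-107)⁴*(18539817921/1171350625)) = √(-204097 + 131079601*(18539817921/1171350625)) = √(-204097 + 2430191935697329521/1171350625) = √(2429952866548818896/1171350625) = 4*√151872054159301181/34225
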